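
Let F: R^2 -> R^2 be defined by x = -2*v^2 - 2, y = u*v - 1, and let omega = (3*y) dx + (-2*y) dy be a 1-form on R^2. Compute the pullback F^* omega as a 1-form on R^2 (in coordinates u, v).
F^* omega = (2*v*(-u*v + 1)) du + (-2*u^2*v - 12*u*v^2 + 2*u + 12*v) dv

Using F^*(f dg) = (f ∘ F) d(g ∘ F), substitute each coordinate x_i by F_i(u, v) in f_i, and replace dx_i by d F_i = (∂F_i/∂u) du + (∂F_i/∂v) dv.
  For the x component: f_1(F) = 3*u*v - 3; d F_1 = (0) du + (-4*v) dv
  For the y component: f_2(F) = -2*u*v + 2; d F_2 = (v) du + (u) dv
Combining and collecting du, dv coefficients:
  coeff of du: 2*v*(-u*v + 1)
  coeff of dv: -2*u^2*v - 12*u*v^2 + 2*u + 12*v
F^* omega = (2*v*(-u*v + 1)) du + (-2*u^2*v - 12*u*v^2 + 2*u + 12*v) dv.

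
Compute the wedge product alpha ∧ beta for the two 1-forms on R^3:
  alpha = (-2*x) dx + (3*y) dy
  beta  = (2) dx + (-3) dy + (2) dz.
alpha ∧ beta = (6*x - 6*y) dx ∧ dy + (-4*x) dx ∧ dz + (6*y) dy ∧ dz

Distribute the wedge, using dx_i ∧ dx_j = -dx_j ∧ dx_i and dx_i ∧ dx_i = 0. For each pair (i, j) with i < j, the coefficient of dx_i ∧ dx_j in alpha ∧ beta is (alpha_i * beta_j - alpha_j * beta_i). Collecting: alpha ∧ beta = (6*x - 6*y) dx ∧ dy + (-4*x) dx ∧ dz + (6*y) dy ∧ dz.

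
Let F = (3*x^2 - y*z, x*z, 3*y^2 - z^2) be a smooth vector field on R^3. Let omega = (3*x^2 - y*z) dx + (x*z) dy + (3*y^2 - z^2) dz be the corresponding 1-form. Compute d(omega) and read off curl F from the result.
d(omega) = (-x + 6*y) dy ∧ dz + (-y) dz ∧ dx + (2*z) dx ∧ dy; curl F = (-x + 6*y, -y, 2*z)

d omega = sum_{i<j} (∂f_j/∂x_i - ∂f_i/∂x_j) dx_i ∧ dx_j. Under the identification (dy ∧ dz, dz ∧ dx, dx ∧ dy) ↔ (e_x, e_y, e_z), the coefficients are exactly the components of curl F. Compute:
  ∂R/∂y - ∂Q/∂z = (6*y) - (x) = -x + 6*y
  ∂P/∂z - ∂R/∂x = (-y) - (0) = -y
  ∂Q/∂x - ∂P/∂y = (z) - (-z) = 2*z.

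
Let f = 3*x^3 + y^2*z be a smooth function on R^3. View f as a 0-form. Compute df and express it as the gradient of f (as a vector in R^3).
df = (9*x^2) dx + (2*y*z) dy + (y^2) dz; grad f = (9*x^2, 2*y*z, y^2)

For a 0-form f, d f = (∂f/∂x) dx + (∂f/∂y) dy + (∂f/∂z) dz. The components of the vector representation are exactly the entries of grad f in Cartesian coordinates:
  ∂f/∂x = 9*x^2
  ∂f/∂y = 2*y*z
  ∂f/∂z = y^2.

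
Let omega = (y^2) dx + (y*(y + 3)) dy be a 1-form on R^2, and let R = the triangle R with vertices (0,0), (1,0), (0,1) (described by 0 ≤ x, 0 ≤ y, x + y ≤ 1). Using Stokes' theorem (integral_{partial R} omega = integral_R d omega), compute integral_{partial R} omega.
integral_(partial R) omega = -1/3

Stokes: integral_partial_R omega = integral_R d omega with d omega = (∂Q/∂x - ∂P/∂y) dx ∧ dy.
  ∂Q/∂x = 0
  ∂P/∂y = 2*y
  integrand = ∂Q/∂x - ∂P/∂y = -2*y.
Integrating over R: integral_0^1 integral_0^{1-x} (-2*y) dy dx = -1/3.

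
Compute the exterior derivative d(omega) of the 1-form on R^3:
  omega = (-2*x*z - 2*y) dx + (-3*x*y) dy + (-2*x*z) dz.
d(omega) = (2 - 3*y) dx ∧ dy + (2*x - 2*z) dx ∧ dz

For a 1-form omega = sum_i f_i dx_i, the exterior derivative is
  d(omega) = sum_{i < j} (∂f_j/∂x_i - ∂f_i/∂x_j) dx_i ∧ dx_j.
  coefficient of dx ∧ dy: ∂f_2/∂x - ∂f_1/∂y = ∂(-3*x*y)/∂x - ∂(-2*x*z - 2*y)/∂y = 2 - 3*y
  coefficient of dx ∧ dz: ∂f_3/∂x - ∂f_1/∂z = ∂(-2*x*z)/∂x - ∂(-2*x*z - 2*y)/∂z = 2*x - 2*z
Assembling: d(omega) = (2 - 3*y) dx ∧ dy + (2*x - 2*z) dx ∧ dz.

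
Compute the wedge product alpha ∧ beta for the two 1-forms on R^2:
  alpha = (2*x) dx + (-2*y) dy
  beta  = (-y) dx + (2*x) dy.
alpha ∧ beta = (4*x^2 - 2*y^2) dx ∧ dy

Distribute the wedge, using dx_i ∧ dx_j = -dx_j ∧ dx_i and dx_i ∧ dx_i = 0. For each pair (i, j) with i < j, the coefficient of dx_i ∧ dx_j in alpha ∧ beta is (alpha_i * beta_j - alpha_j * beta_i). Collecting: alpha ∧ beta = (4*x^2 - 2*y^2) dx ∧ dy.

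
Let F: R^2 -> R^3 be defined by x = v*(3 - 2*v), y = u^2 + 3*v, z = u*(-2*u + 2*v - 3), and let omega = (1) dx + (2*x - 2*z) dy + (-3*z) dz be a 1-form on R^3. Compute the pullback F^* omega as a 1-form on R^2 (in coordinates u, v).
F^* omega = (u*(-16*u^2 + 28*u*v - 42*u - 20*v^2 + 48*v - 27)) du + (12*u^3 - 12*u^2*v + 30*u^2 - 12*u*v + 18*u - 12*v^2 + 14*v + 3) dv

Using F^*(f dg) = (f ∘ F) d(g ∘ F), substitute each coordinate x_i by F_i(u, v) in f_i, and replace dx_i by d F_i = (∂F_i/∂u) du + (∂F_i/∂v) dv.
  For the x component: f_1(F) = 1; d F_1 = (0) du + (3 - 4*v) dv
  For the y component: f_2(F) = 4*u^2 - 4*u*v + 6*u - 4*v^2 + 6*v; d F_2 = (2*u) du + (3) dv
  For the z component: f_3(F) = 3*u*(2*u - 2*v + 3); d F_3 = (-4*u + 2*v - 3) du + (2*u) dv
Combining and collecting du, dv coefficients:
  coeff of du: u*(-16*u^2 + 28*u*v - 42*u - 20*v^2 + 48*v - 27)
  coeff of dv: 12*u^3 - 12*u^2*v + 30*u^2 - 12*u*v + 18*u - 12*v^2 + 14*v + 3
F^* omega = (u*(-16*u^2 + 28*u*v - 42*u - 20*v^2 + 48*v - 27)) du + (12*u^3 - 12*u^2*v + 30*u^2 - 12*u*v + 18*u - 12*v^2 + 14*v + 3) dv.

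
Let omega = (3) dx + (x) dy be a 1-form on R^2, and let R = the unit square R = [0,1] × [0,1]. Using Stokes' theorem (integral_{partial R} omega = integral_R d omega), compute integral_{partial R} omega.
integral_(partial R) omega = 1

Stokes: integral_partial_R omega = integral_R d omega with d omega = (∂Q/∂x - ∂P/∂y) dx ∧ dy.
  ∂Q/∂x = 1
  ∂P/∂y = 0
  integrand = ∂Q/∂x - ∂P/∂y = 1.
Integrating over R: integral_0^1 integral_0^1 (1) dx dy = 1.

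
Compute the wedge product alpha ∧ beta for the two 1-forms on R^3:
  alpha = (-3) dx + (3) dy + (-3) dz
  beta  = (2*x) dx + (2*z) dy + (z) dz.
alpha ∧ beta = (-6*x - 6*z) dx ∧ dy + (6*x - 3*z) dx ∧ dz + (9*z) dy ∧ dz

Distribute the wedge, using dx_i ∧ dx_j = -dx_j ∧ dx_i and dx_i ∧ dx_i = 0. For each pair (i, j) with i < j, the coefficient of dx_i ∧ dx_j in alpha ∧ beta is (alpha_i * beta_j - alpha_j * beta_i). Collecting: alpha ∧ beta = (-6*x - 6*z) dx ∧ dy + (6*x - 3*z) dx ∧ dz + (9*z) dy ∧ dz.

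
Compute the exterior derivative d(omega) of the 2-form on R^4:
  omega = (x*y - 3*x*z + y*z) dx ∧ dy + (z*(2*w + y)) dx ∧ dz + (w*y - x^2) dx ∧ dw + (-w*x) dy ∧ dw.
d(omega) = (-3*x + y - z) dx ∧ dy ∧ dz + (2*z) dx ∧ dz ∧ dw + (-2*w) dx ∧ dy ∧ dw

For a 2-form omega = sum_{i<j} g_{ij} dx_i ∧ dx_j, the exterior derivative is
  d(omega) = sum_{i<j} d(g_{ij}) ∧ dx_i ∧ dx_j = sum_{i<j, k} (∂g_{ij}/∂x_k) dx_k ∧ dx_i ∧ dx_j.
Expand each term, using dx_k ∧ dx_i ∧ dx_j = sgn(permutation) dx_{(a)} ∧ dx_{(b)} ∧ dx_{(c)} with (a < b < c) sorted:
  d(x*y - 3*x*z + y*z) includes (∂/∂z)(x*y - 3*x*z + y*z) dz = (-3*x + y) dz, which multiplied by dx ∧ dy gives (-3*x + y) dx ∧ dy ∧ dz
  d(z*(2*w + y)) includes (∂/∂y)(z*(2*w + y)) dy = (z) dy, which multiplied by dx ∧ dz gives (-z) dx ∧ dy ∧ dz
  d(z*(2*w + y)) includes (∂/∂w)(z*(2*w + y)) dw = (2*z) dw, which multiplied by dx ∧ dz gives (2*z) dx ∧ dz ∧ dw
  d(w*y - x^2) includes (∂/∂y)(w*y - x^2) dy = (w) dy, which multiplied by dx ∧ dw gives (-w) dx ∧ dy ∧ dw
  d(-w*x) includes (∂/∂x)(-w*x) dx = (-w) dx, which multiplied by dy ∧ dw gives (-w) dx ∧ dy ∧ dw
Collecting like 3-forms: d(omega) = (-3*x + y - z) dx ∧ dy ∧ dz + (2*z) dx ∧ dz ∧ dw + (-2*w) dx ∧ dy ∧ dw.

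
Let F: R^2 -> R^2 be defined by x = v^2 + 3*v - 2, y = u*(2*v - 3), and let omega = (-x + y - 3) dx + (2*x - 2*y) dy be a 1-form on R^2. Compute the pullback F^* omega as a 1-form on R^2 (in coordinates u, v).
F^* omega = (-8*u*v^2 + 24*u*v - 18*u + 4*v^3 + 6*v^2 - 26*v + 12) du + (-8*u^2*v + 12*u^2 + 8*u*v^2 + 12*u*v - 17*u - 2*v^3 - 9*v^2 - 11*v - 3) dv

Using F^*(f dg) = (f ∘ F) d(g ∘ F), substitute each coordinate x_i by F_i(u, v) in f_i, and replace dx_i by d F_i = (∂F_i/∂u) du + (∂F_i/∂v) dv.
  For the x component: f_1(F) = 2*u*v - 3*u - v^2 - 3*v - 1; d F_1 = (0) du + (2*v + 3) dv
  For the y component: f_2(F) = -4*u*v + 6*u + 2*v^2 + 6*v - 4; d F_2 = (2*v - 3) du + (2*u) dv
Combining and collecting du, dv coefficients:
  coeff of du: -8*u*v^2 + 24*u*v - 18*u + 4*v^3 + 6*v^2 - 26*v + 12
  coeff of dv: -8*u^2*v + 12*u^2 + 8*u*v^2 + 12*u*v - 17*u - 2*v^3 - 9*v^2 - 11*v - 3
F^* omega = (-8*u*v^2 + 24*u*v - 18*u + 4*v^3 + 6*v^2 - 26*v + 12) du + (-8*u^2*v + 12*u^2 + 8*u*v^2 + 12*u*v - 17*u - 2*v^3 - 9*v^2 - 11*v - 3) dv.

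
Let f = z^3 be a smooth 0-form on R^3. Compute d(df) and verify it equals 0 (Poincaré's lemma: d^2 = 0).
d(df) = 0

Step 1: df = sum_i (∂f/∂x_i) dx_i = (0) dx + (0) dy + (3*z^2) dz.
Step 2: Apply d again. Using the 1-form formula, the coefficient of dx ∧ dy in d(df) is ∂^2 f/∂x ∂y - ∂^2 f/∂y ∂x = (0) - (0) = 0 (equality of mixed partials for smooth f).
Similarly for dx ∧ dz and dy ∧ dz — all coefficients vanish. So d(df) = 0.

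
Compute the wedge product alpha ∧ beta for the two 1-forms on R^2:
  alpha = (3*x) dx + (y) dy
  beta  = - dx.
alpha ∧ beta = (y) dx ∧ dy

Distribute the wedge, using dx_i ∧ dx_j = -dx_j ∧ dx_i and dx_i ∧ dx_i = 0. For each pair (i, j) with i < j, the coefficient of dx_i ∧ dx_j in alpha ∧ beta is (alpha_i * beta_j - alpha_j * beta_i). Collecting: alpha ∧ beta = (y) dx ∧ dy.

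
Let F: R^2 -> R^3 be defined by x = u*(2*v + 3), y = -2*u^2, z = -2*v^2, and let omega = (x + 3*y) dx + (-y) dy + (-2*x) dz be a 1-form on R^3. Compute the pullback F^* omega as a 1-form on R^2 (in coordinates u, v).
F^* omega = (u*(-8*u^2 - 12*u*v - 18*u + 4*v^2 + 12*v + 9)) du + (2*u*(-6*u^2 + 2*u*v + 3*u + 8*v^2 + 12*v)) dv

Using F^*(f dg) = (f ∘ F) d(g ∘ F), substitute each coordinate x_i by F_i(u, v) in f_i, and replace dx_i by d F_i = (∂F_i/∂u) du + (∂F_i/∂v) dv.
  For the x component: f_1(F) = u*(-6*u + 2*v + 3); d F_1 = (2*v + 3) du + (2*u) dv
  For the y component: f_2(F) = 2*u^2; d F_2 = (-4*u) du + (0) dv
  For the z component: f_3(F) = 2*u*(-2*v - 3); d F_3 = (0) du + (-4*v) dv
Combining and collecting du, dv coefficients:
  coeff of du: u*(-8*u^2 - 12*u*v - 18*u + 4*v^2 + 12*v + 9)
  coeff of dv: 2*u*(-6*u^2 + 2*u*v + 3*u + 8*v^2 + 12*v)
F^* omega = (u*(-8*u^2 - 12*u*v - 18*u + 4*v^2 + 12*v + 9)) du + (2*u*(-6*u^2 + 2*u*v + 3*u + 8*v^2 + 12*v)) dv.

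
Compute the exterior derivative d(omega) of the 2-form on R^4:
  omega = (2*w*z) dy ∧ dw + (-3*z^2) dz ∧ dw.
d(omega) = (-2*w) dy ∧ dz ∧ dw

For a 2-form omega = sum_{i<j} g_{ij} dx_i ∧ dx_j, the exterior derivative is
  d(omega) = sum_{i<j} d(g_{ij}) ∧ dx_i ∧ dx_j = sum_{i<j, k} (∂g_{ij}/∂x_k) dx_k ∧ dx_i ∧ dx_j.
Expand each term, using dx_k ∧ dx_i ∧ dx_j = sgn(permutation) dx_{(a)} ∧ dx_{(b)} ∧ dx_{(c)} with (a < b < c) sorted:
  d(2*w*z) includes (∂/∂z)(2*w*z) dz = (2*w) dz, which multiplied by dy ∧ dw gives (-2*w) dy ∧ dz ∧ dw
Collecting like 3-forms: d(omega) = (-2*w) dy ∧ dz ∧ dw.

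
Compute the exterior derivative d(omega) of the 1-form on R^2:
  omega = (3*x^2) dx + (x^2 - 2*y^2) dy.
d(omega) = (2*x) dx ∧ dy

For a 1-form omega = sum_i f_i dx_i, the exterior derivative is
  d(omega) = sum_{i < j} (∂f_j/∂x_i - ∂f_i/∂x_j) dx_i ∧ dx_j.
  coefficient of dx ∧ dy: ∂f_2/∂x - ∂f_1/∂y = ∂(x^2 - 2*y^2)/∂x - ∂(3*x^2)/∂y = 2*x
Assembling: d(omega) = (2*x) dx ∧ dy.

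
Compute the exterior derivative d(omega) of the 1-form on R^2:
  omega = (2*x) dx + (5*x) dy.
d(omega) = (5) dx ∧ dy

For a 1-form omega = sum_i f_i dx_i, the exterior derivative is
  d(omega) = sum_{i < j} (∂f_j/∂x_i - ∂f_i/∂x_j) dx_i ∧ dx_j.
  coefficient of dx ∧ dy: ∂f_2/∂x - ∂f_1/∂y = ∂(5*x)/∂x - ∂(2*x)/∂y = 5
Assembling: d(omega) = (5) dx ∧ dy.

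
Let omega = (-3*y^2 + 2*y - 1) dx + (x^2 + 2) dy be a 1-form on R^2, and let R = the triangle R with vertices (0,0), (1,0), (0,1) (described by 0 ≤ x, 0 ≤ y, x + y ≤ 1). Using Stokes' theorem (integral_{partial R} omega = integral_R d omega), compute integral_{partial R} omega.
integral_(partial R) omega = 1/3

Stokes: integral_partial_R omega = integral_R d omega with d omega = (∂Q/∂x - ∂P/∂y) dx ∧ dy.
  ∂Q/∂x = 2*x
  ∂P/∂y = 2 - 6*y
  integrand = ∂Q/∂x - ∂P/∂y = 2*x + 6*y - 2.
Integrating over R: integral_0^1 integral_0^{1-x} (2*x + 6*y - 2) dy dx = 1/3.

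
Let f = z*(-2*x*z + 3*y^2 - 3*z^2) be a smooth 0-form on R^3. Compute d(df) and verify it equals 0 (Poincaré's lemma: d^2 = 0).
d(df) = 0

Step 1: df = sum_i (∂f/∂x_i) dx_i = (-2*z^2) dx + (6*y*z) dy + (-4*x*z + 3*y^2 - 9*z^2) dz.
Step 2: Apply d again. Using the 1-form formula, the coefficient of dx ∧ dy in d(df) is ∂^2 f/∂x ∂y - ∂^2 f/∂y ∂x = (0) - (0) = 0 (equality of mixed partials for smooth f).
Similarly for dx ∧ dz and dy ∧ dz — all coefficients vanish. So d(df) = 0.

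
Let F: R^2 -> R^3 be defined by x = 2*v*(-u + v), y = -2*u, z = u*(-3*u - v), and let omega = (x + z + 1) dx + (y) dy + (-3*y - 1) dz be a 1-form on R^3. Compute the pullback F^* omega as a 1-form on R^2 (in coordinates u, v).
F^* omega = (6*u^2*v - 36*u^2 + 6*u*v^2 - 6*u*v + 10*u - 4*v^3 - v) du + (6*u^3 - 6*u^2*v - 6*u^2 - 16*u*v^2 - u + 8*v^3 + 4*v) dv

Using F^*(f dg) = (f ∘ F) d(g ∘ F), substitute each coordinate x_i by F_i(u, v) in f_i, and replace dx_i by d F_i = (∂F_i/∂u) du + (∂F_i/∂v) dv.
  For the x component: f_1(F) = -3*u^2 - 3*u*v + 2*v^2 + 1; d F_1 = (-2*v) du + (-2*u + 4*v) dv
  For the y component: f_2(F) = -2*u; d F_2 = (-2) du + (0) dv
  For the z component: f_3(F) = 6*u - 1; d F_3 = (-6*u - v) du + (-u) dv
Combining and collecting du, dv coefficients:
  coeff of du: 6*u^2*v - 36*u^2 + 6*u*v^2 - 6*u*v + 10*u - 4*v^3 - v
  coeff of dv: 6*u^3 - 6*u^2*v - 6*u^2 - 16*u*v^2 - u + 8*v^3 + 4*v
F^* omega = (6*u^2*v - 36*u^2 + 6*u*v^2 - 6*u*v + 10*u - 4*v^3 - v) du + (6*u^3 - 6*u^2*v - 6*u^2 - 16*u*v^2 - u + 8*v^3 + 4*v) dv.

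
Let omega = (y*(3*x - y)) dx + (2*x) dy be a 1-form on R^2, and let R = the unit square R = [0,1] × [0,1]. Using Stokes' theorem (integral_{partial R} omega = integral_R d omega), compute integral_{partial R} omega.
integral_(partial R) omega = 3/2

Stokes: integral_partial_R omega = integral_R d omega with d omega = (∂Q/∂x - ∂P/∂y) dx ∧ dy.
  ∂Q/∂x = 2
  ∂P/∂y = 3*x - 2*y
  integrand = ∂Q/∂x - ∂P/∂y = -3*x + 2*y + 2.
Integrating over R: integral_0^1 integral_0^1 (-3*x + 2*y + 2) dx dy = 3/2.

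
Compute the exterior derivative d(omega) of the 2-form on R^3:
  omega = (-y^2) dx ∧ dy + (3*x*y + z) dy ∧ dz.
d(omega) = (3*y) dx ∧ dy ∧ dz

For a 2-form omega = sum_{i<j} g_{ij} dx_i ∧ dx_j, the exterior derivative is
  d(omega) = sum_{i<j} d(g_{ij}) ∧ dx_i ∧ dx_j = sum_{i<j, k} (∂g_{ij}/∂x_k) dx_k ∧ dx_i ∧ dx_j.
Expand each term, using dx_k ∧ dx_i ∧ dx_j = sgn(permutation) dx_{(a)} ∧ dx_{(b)} ∧ dx_{(c)} with (a < b < c) sorted:
  d(3*x*y + z) includes (∂/∂x)(3*x*y + z) dx = (3*y) dx, which multiplied by dy ∧ dz gives (3*y) dx ∧ dy ∧ dz
Collecting like 3-forms: d(omega) = (3*y) dx ∧ dy ∧ dz.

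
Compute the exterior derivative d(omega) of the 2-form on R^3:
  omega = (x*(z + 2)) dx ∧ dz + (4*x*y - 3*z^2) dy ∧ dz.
d(omega) = (4*y) dx ∧ dy ∧ dz

For a 2-form omega = sum_{i<j} g_{ij} dx_i ∧ dx_j, the exterior derivative is
  d(omega) = sum_{i<j} d(g_{ij}) ∧ dx_i ∧ dx_j = sum_{i<j, k} (∂g_{ij}/∂x_k) dx_k ∧ dx_i ∧ dx_j.
Expand each term, using dx_k ∧ dx_i ∧ dx_j = sgn(permutation) dx_{(a)} ∧ dx_{(b)} ∧ dx_{(c)} with (a < b < c) sorted:
  d(4*x*y - 3*z^2) includes (∂/∂x)(4*x*y - 3*z^2) dx = (4*y) dx, which multiplied by dy ∧ dz gives (4*y) dx ∧ dy ∧ dz
Collecting like 3-forms: d(omega) = (4*y) dx ∧ dy ∧ dz.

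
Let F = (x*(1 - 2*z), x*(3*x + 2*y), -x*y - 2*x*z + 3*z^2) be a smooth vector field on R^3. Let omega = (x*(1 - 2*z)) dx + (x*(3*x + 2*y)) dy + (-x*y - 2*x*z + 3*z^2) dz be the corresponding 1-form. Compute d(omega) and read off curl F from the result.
d(omega) = (-x) dy ∧ dz + (-2*x + y + 2*z) dz ∧ dx + (6*x + 2*y) dx ∧ dy; curl F = (-x, -2*x + y + 2*z, 6*x + 2*y)

d omega = sum_{i<j} (∂f_j/∂x_i - ∂f_i/∂x_j) dx_i ∧ dx_j. Under the identification (dy ∧ dz, dz ∧ dx, dx ∧ dy) ↔ (e_x, e_y, e_z), the coefficients are exactly the components of curl F. Compute:
  ∂R/∂y - ∂Q/∂z = (-x) - (0) = -x
  ∂P/∂z - ∂R/∂x = (-2*x) - (-y - 2*z) = -2*x + y + 2*z
  ∂Q/∂x - ∂P/∂y = (6*x + 2*y) - (0) = 6*x + 2*y.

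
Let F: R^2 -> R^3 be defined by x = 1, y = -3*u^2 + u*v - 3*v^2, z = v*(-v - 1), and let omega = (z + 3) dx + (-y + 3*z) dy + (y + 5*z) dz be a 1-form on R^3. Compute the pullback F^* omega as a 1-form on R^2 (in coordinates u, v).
F^* omega = (-18*u^3 + 9*u^2*v - u*v^2 + 18*u*v - 3*v^2) du + (3*u^3 - 13*u^2*v + 3*u^2 + 4*u*v^2 - 4*u*v + 16*v^3 + 36*v^2 + 5*v) dv

Using F^*(f dg) = (f ∘ F) d(g ∘ F), substitute each coordinate x_i by F_i(u, v) in f_i, and replace dx_i by d F_i = (∂F_i/∂u) du + (∂F_i/∂v) dv.
  For the x component: f_1(F) = -v^2 - v + 3; d F_1 = (0) du + (0) dv
  For the y component: f_2(F) = 3*u^2 - u*v - 3*v; d F_2 = (-6*u + v) du + (u - 6*v) dv
  For the z component: f_3(F) = -3*u^2 + u*v - 8*v^2 - 5*v; d F_3 = (0) du + (-2*v - 1) dv
Combining and collecting du, dv coefficients:
  coeff of du: -18*u^3 + 9*u^2*v - u*v^2 + 18*u*v - 3*v^2
  coeff of dv: 3*u^3 - 13*u^2*v + 3*u^2 + 4*u*v^2 - 4*u*v + 16*v^3 + 36*v^2 + 5*v
F^* omega = (-18*u^3 + 9*u^2*v - u*v^2 + 18*u*v - 3*v^2) du + (3*u^3 - 13*u^2*v + 3*u^2 + 4*u*v^2 - 4*u*v + 16*v^3 + 36*v^2 + 5*v) dv.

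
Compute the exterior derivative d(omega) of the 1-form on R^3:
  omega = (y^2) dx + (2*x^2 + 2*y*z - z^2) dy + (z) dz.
d(omega) = (4*x - 2*y) dx ∧ dy + (-2*y + 2*z) dy ∧ dz

For a 1-form omega = sum_i f_i dx_i, the exterior derivative is
  d(omega) = sum_{i < j} (∂f_j/∂x_i - ∂f_i/∂x_j) dx_i ∧ dx_j.
  coefficient of dx ∧ dy: ∂f_2/∂x - ∂f_1/∂y = ∂(2*x^2 + 2*y*z - z^2)/∂x - ∂(y^2)/∂y = 4*x - 2*y
  coefficient of dy ∧ dz: ∂f_3/∂y - ∂f_2/∂z = ∂(z)/∂y - ∂(2*x^2 + 2*y*z - z^2)/∂z = -2*y + 2*z
Assembling: d(omega) = (4*x - 2*y) dx ∧ dy + (-2*y + 2*z) dy ∧ dz.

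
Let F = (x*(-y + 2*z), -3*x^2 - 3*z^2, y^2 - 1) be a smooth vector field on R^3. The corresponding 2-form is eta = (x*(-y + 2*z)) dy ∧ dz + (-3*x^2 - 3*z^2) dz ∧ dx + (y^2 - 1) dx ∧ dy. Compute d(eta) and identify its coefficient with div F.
d(eta) = (-y + 2*z) dx ∧ dy ∧ dz; div F = -y + 2*z

For a 2-form in R^3 of the form above, applying d gives a 3-form with coefficient ∂P/∂x + ∂Q/∂y + ∂R/∂z:
  ∂P/∂x = -y + 2*z
  ∂Q/∂y = 0
  ∂R/∂z = 0
Sum = -y + 2*z, which is exactly div F.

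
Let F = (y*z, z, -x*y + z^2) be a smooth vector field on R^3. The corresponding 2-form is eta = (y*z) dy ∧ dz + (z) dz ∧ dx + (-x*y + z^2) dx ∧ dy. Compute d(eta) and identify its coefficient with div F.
d(eta) = (2*z) dx ∧ dy ∧ dz; div F = 2*z

For a 2-form in R^3 of the form above, applying d gives a 3-form with coefficient ∂P/∂x + ∂Q/∂y + ∂R/∂z:
  ∂P/∂x = 0
  ∂Q/∂y = 0
  ∂R/∂z = 2*z
Sum = 2*z, which is exactly div F.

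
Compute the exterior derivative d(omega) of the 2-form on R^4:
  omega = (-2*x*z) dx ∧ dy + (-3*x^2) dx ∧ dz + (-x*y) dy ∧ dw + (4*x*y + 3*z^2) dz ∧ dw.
d(omega) = (-2*x) dx ∧ dy ∧ dz + (-y) dx ∧ dy ∧ dw + (4*y) dx ∧ dz ∧ dw + (4*x) dy ∧ dz ∧ dw

For a 2-form omega = sum_{i<j} g_{ij} dx_i ∧ dx_j, the exterior derivative is
  d(omega) = sum_{i<j} d(g_{ij}) ∧ dx_i ∧ dx_j = sum_{i<j, k} (∂g_{ij}/∂x_k) dx_k ∧ dx_i ∧ dx_j.
Expand each term, using dx_k ∧ dx_i ∧ dx_j = sgn(permutation) dx_{(a)} ∧ dx_{(b)} ∧ dx_{(c)} with (a < b < c) sorted:
  d(-2*x*z) includes (∂/∂z)(-2*x*z) dz = (-2*x) dz, which multiplied by dx ∧ dy gives (-2*x) dx ∧ dy ∧ dz
  d(-x*y) includes (∂/∂x)(-x*y) dx = (-y) dx, which multiplied by dy ∧ dw gives (-y) dx ∧ dy ∧ dw
  d(4*x*y + 3*z^2) includes (∂/∂x)(4*x*y + 3*z^2) dx = (4*y) dx, which multiplied by dz ∧ dw gives (4*y) dx ∧ dz ∧ dw
  d(4*x*y + 3*z^2) includes (∂/∂y)(4*x*y + 3*z^2) dy = (4*x) dy, which multiplied by dz ∧ dw gives (4*x) dy ∧ dz ∧ dw
Collecting like 3-forms: d(omega) = (-2*x) dx ∧ dy ∧ dz + (-y) dx ∧ dy ∧ dw + (4*y) dx ∧ dz ∧ dw + (4*x) dy ∧ dz ∧ dw.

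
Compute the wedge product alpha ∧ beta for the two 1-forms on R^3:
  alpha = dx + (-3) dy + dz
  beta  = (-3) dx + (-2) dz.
alpha ∧ beta = (1) dx ∧ dz + (-9) dx ∧ dy + (6) dy ∧ dz

Distribute the wedge, using dx_i ∧ dx_j = -dx_j ∧ dx_i and dx_i ∧ dx_i = 0. For each pair (i, j) with i < j, the coefficient of dx_i ∧ dx_j in alpha ∧ beta is (alpha_i * beta_j - alpha_j * beta_i). Collecting: alpha ∧ beta = (1) dx ∧ dz + (-9) dx ∧ dy + (6) dy ∧ dz.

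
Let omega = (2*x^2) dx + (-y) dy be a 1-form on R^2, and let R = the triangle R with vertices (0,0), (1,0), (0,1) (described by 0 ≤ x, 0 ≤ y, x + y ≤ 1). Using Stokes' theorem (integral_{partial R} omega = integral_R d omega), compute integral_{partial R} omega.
integral_(partial R) omega = 0

Stokes: integral_partial_R omega = integral_R d omega with d omega = (∂Q/∂x - ∂P/∂y) dx ∧ dy.
  ∂Q/∂x = 0
  ∂P/∂y = 0
  integrand = ∂Q/∂x - ∂P/∂y = 0.
Integrating over R: integral_0^1 integral_0^{1-x} (0) dy dx = 0.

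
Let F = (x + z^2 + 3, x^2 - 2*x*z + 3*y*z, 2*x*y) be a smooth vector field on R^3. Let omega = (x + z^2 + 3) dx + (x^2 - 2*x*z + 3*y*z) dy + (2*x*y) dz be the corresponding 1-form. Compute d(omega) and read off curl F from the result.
d(omega) = (4*x - 3*y) dy ∧ dz + (-2*y + 2*z) dz ∧ dx + (2*x - 2*z) dx ∧ dy; curl F = (4*x - 3*y, -2*y + 2*z, 2*x - 2*z)

d omega = sum_{i<j} (∂f_j/∂x_i - ∂f_i/∂x_j) dx_i ∧ dx_j. Under the identification (dy ∧ dz, dz ∧ dx, dx ∧ dy) ↔ (e_x, e_y, e_z), the coefficients are exactly the components of curl F. Compute:
  ∂R/∂y - ∂Q/∂z = (2*x) - (-2*x + 3*y) = 4*x - 3*y
  ∂P/∂z - ∂R/∂x = (2*z) - (2*y) = -2*y + 2*z
  ∂Q/∂x - ∂P/∂y = (2*x - 2*z) - (0) = 2*x - 2*z.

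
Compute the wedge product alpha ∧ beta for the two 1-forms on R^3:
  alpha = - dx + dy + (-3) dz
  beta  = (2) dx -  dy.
alpha ∧ beta = (-1) dx ∧ dy + (6) dx ∧ dz + (-3) dy ∧ dz

Distribute the wedge, using dx_i ∧ dx_j = -dx_j ∧ dx_i and dx_i ∧ dx_i = 0. For each pair (i, j) with i < j, the coefficient of dx_i ∧ dx_j in alpha ∧ beta is (alpha_i * beta_j - alpha_j * beta_i). Collecting: alpha ∧ beta = (-1) dx ∧ dy + (6) dx ∧ dz + (-3) dy ∧ dz.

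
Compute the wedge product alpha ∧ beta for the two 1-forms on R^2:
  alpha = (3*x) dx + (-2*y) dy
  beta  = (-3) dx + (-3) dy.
alpha ∧ beta = (-9*x - 6*y) dx ∧ dy

Distribute the wedge, using dx_i ∧ dx_j = -dx_j ∧ dx_i and dx_i ∧ dx_i = 0. For each pair (i, j) with i < j, the coefficient of dx_i ∧ dx_j in alpha ∧ beta is (alpha_i * beta_j - alpha_j * beta_i). Collecting: alpha ∧ beta = (-9*x - 6*y) dx ∧ dy.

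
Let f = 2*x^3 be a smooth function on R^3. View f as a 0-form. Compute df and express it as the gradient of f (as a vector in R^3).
df = (6*x^2) dx + (0) dy + (0) dz; grad f = (6*x^2, 0, 0)

For a 0-form f, d f = (∂f/∂x) dx + (∂f/∂y) dy + (∂f/∂z) dz. The components of the vector representation are exactly the entries of grad f in Cartesian coordinates:
  ∂f/∂x = 6*x^2
  ∂f/∂y = 0
  ∂f/∂z = 0.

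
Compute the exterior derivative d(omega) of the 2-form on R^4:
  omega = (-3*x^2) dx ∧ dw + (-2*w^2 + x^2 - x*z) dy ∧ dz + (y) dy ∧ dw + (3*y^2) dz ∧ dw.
d(omega) = (2*x - z) dx ∧ dy ∧ dz + (-4*w + 6*y) dy ∧ dz ∧ dw

For a 2-form omega = sum_{i<j} g_{ij} dx_i ∧ dx_j, the exterior derivative is
  d(omega) = sum_{i<j} d(g_{ij}) ∧ dx_i ∧ dx_j = sum_{i<j, k} (∂g_{ij}/∂x_k) dx_k ∧ dx_i ∧ dx_j.
Expand each term, using dx_k ∧ dx_i ∧ dx_j = sgn(permutation) dx_{(a)} ∧ dx_{(b)} ∧ dx_{(c)} with (a < b < c) sorted:
  d(-2*w^2 + x^2 - x*z) includes (∂/∂x)(-2*w^2 + x^2 - x*z) dx = (2*x - z) dx, which multiplied by dy ∧ dz gives (2*x - z) dx ∧ dy ∧ dz
  d(-2*w^2 + x^2 - x*z) includes (∂/∂w)(-2*w^2 + x^2 - x*z) dw = (-4*w) dw, which multiplied by dy ∧ dz gives (-4*w) dy ∧ dz ∧ dw
  d(3*y^2) includes (∂/∂y)(3*y^2) dy = (6*y) dy, which multiplied by dz ∧ dw gives (6*y) dy ∧ dz ∧ dw
Collecting like 3-forms: d(omega) = (2*x - z) dx ∧ dy ∧ dz + (-4*w + 6*y) dy ∧ dz ∧ dw.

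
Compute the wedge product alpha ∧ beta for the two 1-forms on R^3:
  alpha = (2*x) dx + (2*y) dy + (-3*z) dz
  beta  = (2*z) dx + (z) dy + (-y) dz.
alpha ∧ beta = (2*z*(x - 2*y)) dx ∧ dy + (-2*x*y + 6*z^2) dx ∧ dz + (-2*y^2 + 3*z^2) dy ∧ dz

Distribute the wedge, using dx_i ∧ dx_j = -dx_j ∧ dx_i and dx_i ∧ dx_i = 0. For each pair (i, j) with i < j, the coefficient of dx_i ∧ dx_j in alpha ∧ beta is (alpha_i * beta_j - alpha_j * beta_i). Collecting: alpha ∧ beta = (2*z*(x - 2*y)) dx ∧ dy + (-2*x*y + 6*z^2) dx ∧ dz + (-2*y^2 + 3*z^2) dy ∧ dz.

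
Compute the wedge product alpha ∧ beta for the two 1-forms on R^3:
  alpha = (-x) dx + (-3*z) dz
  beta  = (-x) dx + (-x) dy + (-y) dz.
alpha ∧ beta = (x^2) dx ∧ dy + (x*(y - 3*z)) dx ∧ dz + (-3*x*z) dy ∧ dz

Distribute the wedge, using dx_i ∧ dx_j = -dx_j ∧ dx_i and dx_i ∧ dx_i = 0. For each pair (i, j) with i < j, the coefficient of dx_i ∧ dx_j in alpha ∧ beta is (alpha_i * beta_j - alpha_j * beta_i). Collecting: alpha ∧ beta = (x^2) dx ∧ dy + (x*(y - 3*z)) dx ∧ dz + (-3*x*z) dy ∧ dz.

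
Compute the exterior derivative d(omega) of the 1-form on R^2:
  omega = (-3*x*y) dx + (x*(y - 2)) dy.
d(omega) = (3*x + y - 2) dx ∧ dy

For a 1-form omega = sum_i f_i dx_i, the exterior derivative is
  d(omega) = sum_{i < j} (∂f_j/∂x_i - ∂f_i/∂x_j) dx_i ∧ dx_j.
  coefficient of dx ∧ dy: ∂f_2/∂x - ∂f_1/∂y = ∂(x*(y - 2))/∂x - ∂(-3*x*y)/∂y = 3*x + y - 2
Assembling: d(omega) = (3*x + y - 2) dx ∧ dy.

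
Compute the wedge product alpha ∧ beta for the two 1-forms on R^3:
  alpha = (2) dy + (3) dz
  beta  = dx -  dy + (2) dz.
alpha ∧ beta = (-2) dx ∧ dy + (7) dy ∧ dz + (-3) dx ∧ dz

Distribute the wedge, using dx_i ∧ dx_j = -dx_j ∧ dx_i and dx_i ∧ dx_i = 0. For each pair (i, j) with i < j, the coefficient of dx_i ∧ dx_j in alpha ∧ beta is (alpha_i * beta_j - alpha_j * beta_i). Collecting: alpha ∧ beta = (-2) dx ∧ dy + (7) dy ∧ dz + (-3) dx ∧ dz.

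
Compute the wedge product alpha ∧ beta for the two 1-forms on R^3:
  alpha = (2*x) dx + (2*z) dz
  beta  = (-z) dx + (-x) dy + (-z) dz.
alpha ∧ beta = (-2*x^2) dx ∧ dy + (2*z*(-x + z)) dx ∧ dz + (2*x*z) dy ∧ dz

Distribute the wedge, using dx_i ∧ dx_j = -dx_j ∧ dx_i and dx_i ∧ dx_i = 0. For each pair (i, j) with i < j, the coefficient of dx_i ∧ dx_j in alpha ∧ beta is (alpha_i * beta_j - alpha_j * beta_i). Collecting: alpha ∧ beta = (-2*x^2) dx ∧ dy + (2*z*(-x + z)) dx ∧ dz + (2*x*z) dy ∧ dz.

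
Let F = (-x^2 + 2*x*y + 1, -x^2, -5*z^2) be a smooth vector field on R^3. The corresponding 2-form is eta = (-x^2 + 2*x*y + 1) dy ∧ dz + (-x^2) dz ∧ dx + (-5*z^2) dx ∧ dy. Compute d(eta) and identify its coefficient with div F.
d(eta) = (-2*x + 2*y - 10*z) dx ∧ dy ∧ dz; div F = -2*x + 2*y - 10*z

For a 2-form in R^3 of the form above, applying d gives a 3-form with coefficient ∂P/∂x + ∂Q/∂y + ∂R/∂z:
  ∂P/∂x = -2*x + 2*y
  ∂Q/∂y = 0
  ∂R/∂z = -10*z
Sum = -2*x + 2*y - 10*z, which is exactly div F.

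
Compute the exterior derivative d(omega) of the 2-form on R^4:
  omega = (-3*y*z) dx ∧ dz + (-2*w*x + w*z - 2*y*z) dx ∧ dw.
d(omega) = (3*z) dx ∧ dy ∧ dz + (2*z) dx ∧ dy ∧ dw + (-w + 2*y) dx ∧ dz ∧ dw

For a 2-form omega = sum_{i<j} g_{ij} dx_i ∧ dx_j, the exterior derivative is
  d(omega) = sum_{i<j} d(g_{ij}) ∧ dx_i ∧ dx_j = sum_{i<j, k} (∂g_{ij}/∂x_k) dx_k ∧ dx_i ∧ dx_j.
Expand each term, using dx_k ∧ dx_i ∧ dx_j = sgn(permutation) dx_{(a)} ∧ dx_{(b)} ∧ dx_{(c)} with (a < b < c) sorted:
  d(-3*y*z) includes (∂/∂y)(-3*y*z) dy = (-3*z) dy, which multiplied by dx ∧ dz gives (3*z) dx ∧ dy ∧ dz
  d(-2*w*x + w*z - 2*y*z) includes (∂/∂y)(-2*w*x + w*z - 2*y*z) dy = (-2*z) dy, which multiplied by dx ∧ dw gives (2*z) dx ∧ dy ∧ dw
  d(-2*w*x + w*z - 2*y*z) includes (∂/∂z)(-2*w*x + w*z - 2*y*z) dz = (w - 2*y) dz, which multiplied by dx ∧ dw gives (-w + 2*y) dx ∧ dz ∧ dw
Collecting like 3-forms: d(omega) = (3*z) dx ∧ dy ∧ dz + (2*z) dx ∧ dy ∧ dw + (-w + 2*y) dx ∧ dz ∧ dw.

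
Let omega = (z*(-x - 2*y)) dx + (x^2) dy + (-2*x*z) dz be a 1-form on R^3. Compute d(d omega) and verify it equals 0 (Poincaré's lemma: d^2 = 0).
d(d omega) = 0

Step 1: d omega = sum_{i<j} (∂f_j/∂x_i - ∂f_i/∂x_j) dx_i ∧ dx_j:
  coeff of dx ∧ dy: 2*x + 2*z
  coeff of dx ∧ dz: x + 2*y - 2*z
  coeff of dy ∧ dz: 0
Step 2: Apply d again to each 2-form coefficient. The only possible 3-form in R^3 is dx ∧ dy ∧ dz, with coefficient
  ∂(coeff of dy∧dz)/∂x - ∂(coeff of dx∧dz)/∂y + ∂(coeff of dx∧dy)/∂z
  = ∂/∂x (0) - ∂/∂y (x + 2*y - 2*z) + ∂/∂z (2*x + 2*z).
Each of these terms simplifies to sums of mixed partials that cancel in pairs. The result is 0 (by equality of mixed partials for smooth functions — Schwarz / Clairaut).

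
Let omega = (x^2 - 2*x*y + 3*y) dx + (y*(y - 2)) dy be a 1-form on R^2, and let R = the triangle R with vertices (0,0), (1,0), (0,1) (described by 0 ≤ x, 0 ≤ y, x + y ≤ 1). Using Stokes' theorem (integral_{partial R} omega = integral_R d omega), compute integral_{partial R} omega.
integral_(partial R) omega = -7/6

Stokes: integral_partial_R omega = integral_R d omega with d omega = (∂Q/∂x - ∂P/∂y) dx ∧ dy.
  ∂Q/∂x = 0
  ∂P/∂y = 3 - 2*x
  integrand = ∂Q/∂x - ∂P/∂y = 2*x - 3.
Integrating over R: integral_0^1 integral_0^{1-x} (2*x - 3) dy dx = -7/6.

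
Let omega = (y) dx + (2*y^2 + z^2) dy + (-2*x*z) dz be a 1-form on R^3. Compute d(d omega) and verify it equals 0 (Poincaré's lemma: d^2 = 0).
d(d omega) = 0

Step 1: d omega = sum_{i<j} (∂f_j/∂x_i - ∂f_i/∂x_j) dx_i ∧ dx_j:
  coeff of dx ∧ dy: -1
  coeff of dx ∧ dz: -2*z
  coeff of dy ∧ dz: -2*z
Step 2: Apply d again to each 2-form coefficient. The only possible 3-form in R^3 is dx ∧ dy ∧ dz, with coefficient
  ∂(coeff of dy∧dz)/∂x - ∂(coeff of dx∧dz)/∂y + ∂(coeff of dx∧dy)/∂z
  = ∂/∂x (-2*z) - ∂/∂y (-2*z) + ∂/∂z (-1).
Each of these terms simplifies to sums of mixed partials that cancel in pairs. The result is 0 (by equality of mixed partials for smooth functions — Schwarz / Clairaut).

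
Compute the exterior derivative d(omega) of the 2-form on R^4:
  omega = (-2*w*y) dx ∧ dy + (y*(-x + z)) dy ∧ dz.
d(omega) = (-2*y) dx ∧ dy ∧ dw + (-y) dx ∧ dy ∧ dz

For a 2-form omega = sum_{i<j} g_{ij} dx_i ∧ dx_j, the exterior derivative is
  d(omega) = sum_{i<j} d(g_{ij}) ∧ dx_i ∧ dx_j = sum_{i<j, k} (∂g_{ij}/∂x_k) dx_k ∧ dx_i ∧ dx_j.
Expand each term, using dx_k ∧ dx_i ∧ dx_j = sgn(permutation) dx_{(a)} ∧ dx_{(b)} ∧ dx_{(c)} with (a < b < c) sorted:
  d(-2*w*y) includes (∂/∂w)(-2*w*y) dw = (-2*y) dw, which multiplied by dx ∧ dy gives (-2*y) dx ∧ dy ∧ dw
  d(y*(-x + z)) includes (∂/∂x)(y*(-x + z)) dx = (-y) dx, which multiplied by dy ∧ dz gives (-y) dx ∧ dy ∧ dz
Collecting like 3-forms: d(omega) = (-2*y) dx ∧ dy ∧ dw + (-y) dx ∧ dy ∧ dz.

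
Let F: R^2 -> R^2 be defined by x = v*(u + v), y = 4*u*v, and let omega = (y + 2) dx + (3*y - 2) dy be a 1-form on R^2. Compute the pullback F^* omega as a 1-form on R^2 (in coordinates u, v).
F^* omega = (2*v*(26*u*v - 3)) du + (52*u^2*v + 8*u*v^2 - 6*u + 4*v) dv

Using F^*(f dg) = (f ∘ F) d(g ∘ F), substitute each coordinate x_i by F_i(u, v) in f_i, and replace dx_i by d F_i = (∂F_i/∂u) du + (∂F_i/∂v) dv.
  For the x component: f_1(F) = 4*u*v + 2; d F_1 = (v) du + (u + 2*v) dv
  For the y component: f_2(F) = 12*u*v - 2; d F_2 = (4*v) du + (4*u) dv
Combining and collecting du, dv coefficients:
  coeff of du: 2*v*(26*u*v - 3)
  coeff of dv: 52*u^2*v + 8*u*v^2 - 6*u + 4*v
F^* omega = (2*v*(26*u*v - 3)) du + (52*u^2*v + 8*u*v^2 - 6*u + 4*v) dv.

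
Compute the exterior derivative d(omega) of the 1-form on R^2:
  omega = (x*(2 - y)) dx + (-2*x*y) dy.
d(omega) = (x - 2*y) dx ∧ dy

For a 1-form omega = sum_i f_i dx_i, the exterior derivative is
  d(omega) = sum_{i < j} (∂f_j/∂x_i - ∂f_i/∂x_j) dx_i ∧ dx_j.
  coefficient of dx ∧ dy: ∂f_2/∂x - ∂f_1/∂y = ∂(-2*x*y)/∂x - ∂(x*(2 - y))/∂y = x - 2*y
Assembling: d(omega) = (x - 2*y) dx ∧ dy.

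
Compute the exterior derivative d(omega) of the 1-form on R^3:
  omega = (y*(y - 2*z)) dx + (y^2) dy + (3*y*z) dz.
d(omega) = (-2*y + 2*z) dx ∧ dy + (2*y) dx ∧ dz + (3*z) dy ∧ dz

For a 1-form omega = sum_i f_i dx_i, the exterior derivative is
  d(omega) = sum_{i < j} (∂f_j/∂x_i - ∂f_i/∂x_j) dx_i ∧ dx_j.
  coefficient of dx ∧ dy: ∂f_2/∂x - ∂f_1/∂y = ∂(y^2)/∂x - ∂(y*(y - 2*z))/∂y = -2*y + 2*z
  coefficient of dx ∧ dz: ∂f_3/∂x - ∂f_1/∂z = ∂(3*y*z)/∂x - ∂(y*(y - 2*z))/∂z = 2*y
  coefficient of dy ∧ dz: ∂f_3/∂y - ∂f_2/∂z = ∂(3*y*z)/∂y - ∂(y^2)/∂z = 3*z
Assembling: d(omega) = (-2*y + 2*z) dx ∧ dy + (2*y) dx ∧ dz + (3*z) dy ∧ dz.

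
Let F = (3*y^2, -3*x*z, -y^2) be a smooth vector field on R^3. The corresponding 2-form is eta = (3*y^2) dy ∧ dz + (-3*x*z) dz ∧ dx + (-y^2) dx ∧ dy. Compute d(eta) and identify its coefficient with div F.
d(eta) = (0) dx ∧ dy ∧ dz; div F = 0

For a 2-form in R^3 of the form above, applying d gives a 3-form with coefficient ∂P/∂x + ∂Q/∂y + ∂R/∂z:
  ∂P/∂x = 0
  ∂Q/∂y = 0
  ∂R/∂z = 0
Sum = 0, which is exactly div F.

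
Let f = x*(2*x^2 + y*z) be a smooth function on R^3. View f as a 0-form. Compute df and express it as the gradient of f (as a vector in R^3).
df = (6*x^2 + y*z) dx + (x*z) dy + (x*y) dz; grad f = (6*x^2 + y*z, x*z, x*y)

For a 0-form f, d f = (∂f/∂x) dx + (∂f/∂y) dy + (∂f/∂z) dz. The components of the vector representation are exactly the entries of grad f in Cartesian coordinates:
  ∂f/∂x = 6*x^2 + y*z
  ∂f/∂y = x*z
  ∂f/∂z = x*y.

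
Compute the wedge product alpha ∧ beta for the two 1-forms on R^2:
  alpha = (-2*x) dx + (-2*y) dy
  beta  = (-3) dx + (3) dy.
alpha ∧ beta = (-6*x - 6*y) dx ∧ dy

Distribute the wedge, using dx_i ∧ dx_j = -dx_j ∧ dx_i and dx_i ∧ dx_i = 0. For each pair (i, j) with i < j, the coefficient of dx_i ∧ dx_j in alpha ∧ beta is (alpha_i * beta_j - alpha_j * beta_i). Collecting: alpha ∧ beta = (-6*x - 6*y) dx ∧ dy.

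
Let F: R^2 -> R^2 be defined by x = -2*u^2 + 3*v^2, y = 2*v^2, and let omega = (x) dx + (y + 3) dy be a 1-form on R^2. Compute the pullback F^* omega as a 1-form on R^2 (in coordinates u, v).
F^* omega = (8*u^3 - 12*u*v^2) du + (2*v*(-6*u^2 + 13*v^2 + 6)) dv

Using F^*(f dg) = (f ∘ F) d(g ∘ F), substitute each coordinate x_i by F_i(u, v) in f_i, and replace dx_i by d F_i = (∂F_i/∂u) du + (∂F_i/∂v) dv.
  For the x component: f_1(F) = -2*u^2 + 3*v^2; d F_1 = (-4*u) du + (6*v) dv
  For the y component: f_2(F) = 2*v^2 + 3; d F_2 = (0) du + (4*v) dv
Combining and collecting du, dv coefficients:
  coeff of du: 8*u^3 - 12*u*v^2
  coeff of dv: 2*v*(-6*u^2 + 13*v^2 + 6)
F^* omega = (8*u^3 - 12*u*v^2) du + (2*v*(-6*u^2 + 13*v^2 + 6)) dv.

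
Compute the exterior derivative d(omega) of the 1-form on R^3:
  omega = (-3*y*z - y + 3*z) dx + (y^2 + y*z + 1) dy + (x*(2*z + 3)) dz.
d(omega) = (3*z + 1) dx ∧ dy + (3*y + 2*z) dx ∧ dz + (-y) dy ∧ dz

For a 1-form omega = sum_i f_i dx_i, the exterior derivative is
  d(omega) = sum_{i < j} (∂f_j/∂x_i - ∂f_i/∂x_j) dx_i ∧ dx_j.
  coefficient of dx ∧ dy: ∂f_2/∂x - ∂f_1/∂y = ∂(y^2 + y*z + 1)/∂x - ∂(-3*y*z - y + 3*z)/∂y = 3*z + 1
  coefficient of dx ∧ dz: ∂f_3/∂x - ∂f_1/∂z = ∂(x*(2*z + 3))/∂x - ∂(-3*y*z - y + 3*z)/∂z = 3*y + 2*z
  coefficient of dy ∧ dz: ∂f_3/∂y - ∂f_2/∂z = ∂(x*(2*z + 3))/∂y - ∂(y^2 + y*z + 1)/∂z = -y
Assembling: d(omega) = (3*z + 1) dx ∧ dy + (3*y + 2*z) dx ∧ dz + (-y) dy ∧ dz.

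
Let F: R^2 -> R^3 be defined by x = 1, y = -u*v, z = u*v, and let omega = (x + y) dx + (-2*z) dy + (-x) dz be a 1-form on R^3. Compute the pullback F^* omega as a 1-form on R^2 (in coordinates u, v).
F^* omega = (v*(2*u*v - 1)) du + (u*(2*u*v - 1)) dv

Using F^*(f dg) = (f ∘ F) d(g ∘ F), substitute each coordinate x_i by F_i(u, v) in f_i, and replace dx_i by d F_i = (∂F_i/∂u) du + (∂F_i/∂v) dv.
  For the x component: f_1(F) = -u*v + 1; d F_1 = (0) du + (0) dv
  For the y component: f_2(F) = -2*u*v; d F_2 = (-v) du + (-u) dv
  For the z component: f_3(F) = -1; d F_3 = (v) du + (u) dv
Combining and collecting du, dv coefficients:
  coeff of du: v*(2*u*v - 1)
  coeff of dv: u*(2*u*v - 1)
F^* omega = (v*(2*u*v - 1)) du + (u*(2*u*v - 1)) dv.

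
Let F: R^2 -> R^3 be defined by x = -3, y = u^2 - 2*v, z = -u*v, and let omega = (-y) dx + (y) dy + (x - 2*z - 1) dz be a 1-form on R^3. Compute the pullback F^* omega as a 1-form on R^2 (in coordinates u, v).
F^* omega = (2*u^3 - 2*u*v^2 - 4*u*v + 4*v) du + (-2*u^2*v - 2*u^2 + 4*u + 4*v) dv

Using F^*(f dg) = (f ∘ F) d(g ∘ F), substitute each coordinate x_i by F_i(u, v) in f_i, and replace dx_i by d F_i = (∂F_i/∂u) du + (∂F_i/∂v) dv.
  For the x component: f_1(F) = -u^2 + 2*v; d F_1 = (0) du + (0) dv
  For the y component: f_2(F) = u^2 - 2*v; d F_2 = (2*u) du + (-2) dv
  For the z component: f_3(F) = 2*u*v - 4; d F_3 = (-v) du + (-u) dv
Combining and collecting du, dv coefficients:
  coeff of du: 2*u^3 - 2*u*v^2 - 4*u*v + 4*v
  coeff of dv: -2*u^2*v - 2*u^2 + 4*u + 4*v
F^* omega = (2*u^3 - 2*u*v^2 - 4*u*v + 4*v) du + (-2*u^2*v - 2*u^2 + 4*u + 4*v) dv.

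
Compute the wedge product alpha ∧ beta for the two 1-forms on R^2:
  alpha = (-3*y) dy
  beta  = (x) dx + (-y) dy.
alpha ∧ beta = (3*x*y) dx ∧ dy

Distribute the wedge, using dx_i ∧ dx_j = -dx_j ∧ dx_i and dx_i ∧ dx_i = 0. For each pair (i, j) with i < j, the coefficient of dx_i ∧ dx_j in alpha ∧ beta is (alpha_i * beta_j - alpha_j * beta_i). Collecting: alpha ∧ beta = (3*x*y) dx ∧ dy.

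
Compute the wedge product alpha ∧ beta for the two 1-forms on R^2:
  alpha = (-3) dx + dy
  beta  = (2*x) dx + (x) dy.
alpha ∧ beta = (-5*x) dx ∧ dy

Distribute the wedge, using dx_i ∧ dx_j = -dx_j ∧ dx_i and dx_i ∧ dx_i = 0. For each pair (i, j) with i < j, the coefficient of dx_i ∧ dx_j in alpha ∧ beta is (alpha_i * beta_j - alpha_j * beta_i). Collecting: alpha ∧ beta = (-5*x) dx ∧ dy.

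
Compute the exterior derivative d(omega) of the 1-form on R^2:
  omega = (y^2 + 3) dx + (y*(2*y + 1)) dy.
d(omega) = (-2*y) dx ∧ dy

For a 1-form omega = sum_i f_i dx_i, the exterior derivative is
  d(omega) = sum_{i < j} (∂f_j/∂x_i - ∂f_i/∂x_j) dx_i ∧ dx_j.
  coefficient of dx ∧ dy: ∂f_2/∂x - ∂f_1/∂y = ∂(y*(2*y + 1))/∂x - ∂(y^2 + 3)/∂y = -2*y
Assembling: d(omega) = (-2*y) dx ∧ dy.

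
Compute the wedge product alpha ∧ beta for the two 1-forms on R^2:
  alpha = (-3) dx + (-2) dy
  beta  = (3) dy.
alpha ∧ beta = (-9) dx ∧ dy

Distribute the wedge, using dx_i ∧ dx_j = -dx_j ∧ dx_i and dx_i ∧ dx_i = 0. For each pair (i, j) with i < j, the coefficient of dx_i ∧ dx_j in alpha ∧ beta is (alpha_i * beta_j - alpha_j * beta_i). Collecting: alpha ∧ beta = (-9) dx ∧ dy.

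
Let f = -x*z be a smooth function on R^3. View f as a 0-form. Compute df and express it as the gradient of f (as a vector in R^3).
df = (-z) dx + (0) dy + (-x) dz; grad f = (-z, 0, -x)

For a 0-form f, d f = (∂f/∂x) dx + (∂f/∂y) dy + (∂f/∂z) dz. The components of the vector representation are exactly the entries of grad f in Cartesian coordinates:
  ∂f/∂x = -z
  ∂f/∂y = 0
  ∂f/∂z = -x.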